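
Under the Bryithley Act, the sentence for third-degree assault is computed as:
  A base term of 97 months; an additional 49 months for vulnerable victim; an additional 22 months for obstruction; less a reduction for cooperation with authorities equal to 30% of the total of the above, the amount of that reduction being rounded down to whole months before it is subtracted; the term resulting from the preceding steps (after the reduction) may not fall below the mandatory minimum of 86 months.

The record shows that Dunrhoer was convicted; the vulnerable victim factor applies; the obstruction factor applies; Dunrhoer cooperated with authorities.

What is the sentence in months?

Vulnerable victim enhancement: +49 months
Obstruction enhancement: +22 months
Adjusted term: 97 months + 49 months + 22 months = 168 months
Cooperation with authorities reduction: 30% of 168 months = 50 months (rounded down)
After reduction: 168 − 50 = 118 months
Minimum 86 months: 118 months meets the minimum, no increase.

Sentence: 118 months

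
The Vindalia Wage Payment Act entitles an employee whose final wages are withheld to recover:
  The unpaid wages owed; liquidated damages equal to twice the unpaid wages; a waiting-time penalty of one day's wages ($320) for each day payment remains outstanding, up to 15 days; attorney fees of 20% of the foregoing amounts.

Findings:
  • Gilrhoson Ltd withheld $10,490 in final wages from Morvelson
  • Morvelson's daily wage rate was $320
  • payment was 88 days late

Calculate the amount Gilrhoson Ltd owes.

Doubled: 2 × $10,490 = $20,980
Penalty days: min(88, 15) = 15
Waiting-time penalty: 15 × $320 = $4,800
Subtotal: $10,490 + $20,980 + $4,800 = $36,270
Attorney fees: 20% of $36,270 = $7,254
Total award: $36,270 + $7,254 = $43,524

$43,524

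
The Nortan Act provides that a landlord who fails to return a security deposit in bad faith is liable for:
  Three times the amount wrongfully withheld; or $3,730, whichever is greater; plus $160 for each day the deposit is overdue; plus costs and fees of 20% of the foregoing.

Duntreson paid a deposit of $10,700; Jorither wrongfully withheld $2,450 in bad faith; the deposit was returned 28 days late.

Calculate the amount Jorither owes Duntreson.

Trebled: 3 × $2,450 = $7,350
Minimum $3,730: $7,350 meets the minimum, no increase.
Late-return penalty: 28 × $160 = $4,480
Damages plus late penalty: $7,350 + $4,480 = $11,830
Costs and fees: 20% of $11,830 = $2,366
Total recovery: $11,830 + $2,366 = $14,196

Recovery: $14,196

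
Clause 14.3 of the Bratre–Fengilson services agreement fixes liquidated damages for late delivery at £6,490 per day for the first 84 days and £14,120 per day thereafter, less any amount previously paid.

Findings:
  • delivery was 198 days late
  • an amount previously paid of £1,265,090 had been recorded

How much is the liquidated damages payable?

£889,750

First 84 days: 84 × £6,490 = £545,160
Remaining days: (198 − 84) × £14,120 = £1,609,680
Accrued per-day damages: £545,160 + £1,609,680 = £2,154,840
Less amount previously paid: £2,154,840 − £1,265,090 = £889,750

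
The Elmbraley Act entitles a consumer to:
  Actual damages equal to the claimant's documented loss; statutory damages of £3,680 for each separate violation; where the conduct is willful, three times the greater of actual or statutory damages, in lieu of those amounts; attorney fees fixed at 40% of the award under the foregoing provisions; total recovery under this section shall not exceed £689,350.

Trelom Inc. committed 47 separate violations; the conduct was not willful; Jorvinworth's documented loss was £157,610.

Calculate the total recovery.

Statutory damages: 47 × £3,680 = £172,960
Conduct not willful: the in-lieu enhancement does not apply.
Actual plus statutory damages: £157,610 + £172,960 = £330,570
Attorney fees: 40% of £330,570 = £132,228
Total before cap: £330,570 + £132,228 = £462,798
Cap at £689,350: £462,798 is within the cap, no reduction.

£462,798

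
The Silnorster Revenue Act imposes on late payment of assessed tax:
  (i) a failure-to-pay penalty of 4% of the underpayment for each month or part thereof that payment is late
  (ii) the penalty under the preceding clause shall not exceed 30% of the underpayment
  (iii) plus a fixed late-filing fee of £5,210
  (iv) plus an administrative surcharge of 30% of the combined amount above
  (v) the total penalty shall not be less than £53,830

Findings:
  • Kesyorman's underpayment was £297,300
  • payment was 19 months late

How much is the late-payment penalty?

Accrued rate: 4% × 19 = 76%, capped at 30% → 30%
Failure-to-pay penalty: 30% of £297,300 = £89,190
Penalty before surcharge: £89,190 + £5,210 = £94,400
Administrative surcharge: 30% of £94,400 = £28,320
Total penalty: £94,400 + £28,320 = £122,720
Minimum £53,830: £122,720 meets the minimum, no increase.

£122,720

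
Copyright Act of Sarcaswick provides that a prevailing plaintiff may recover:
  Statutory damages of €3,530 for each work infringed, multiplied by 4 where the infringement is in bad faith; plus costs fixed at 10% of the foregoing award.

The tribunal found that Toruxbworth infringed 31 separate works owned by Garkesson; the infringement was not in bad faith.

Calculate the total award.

€120,373

Statutory damages: 31 × €3,530 = €109,430
Infringement not in bad faith: no ×4 enhancement.
Costs: 10% of €109,430 = €10,943
Award plus costs: €109,430 + €10,943 = €120,373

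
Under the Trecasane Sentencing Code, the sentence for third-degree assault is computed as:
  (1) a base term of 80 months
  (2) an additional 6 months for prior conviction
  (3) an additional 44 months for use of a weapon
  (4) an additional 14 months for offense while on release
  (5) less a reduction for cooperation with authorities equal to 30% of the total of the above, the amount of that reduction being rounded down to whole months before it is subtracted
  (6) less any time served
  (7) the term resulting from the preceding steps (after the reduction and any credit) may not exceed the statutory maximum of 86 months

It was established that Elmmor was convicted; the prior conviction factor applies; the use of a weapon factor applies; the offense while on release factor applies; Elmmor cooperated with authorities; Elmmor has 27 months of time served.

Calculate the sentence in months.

74 months

Prior conviction enhancement: +6 months
Use of a weapon enhancement: +44 months
Offense while on release enhancement: +14 months
Adjusted term: 80 months + 6 months + 44 months + 14 months = 144 months
Cooperation with authorities reduction: 30% of 144 months = 43 months (rounded down)
After reduction: 144 − 43 = 101 months
Less time served: 101 months − 27 months = 74 months
Cap at 86 months: 74 months is within the cap, no reduction.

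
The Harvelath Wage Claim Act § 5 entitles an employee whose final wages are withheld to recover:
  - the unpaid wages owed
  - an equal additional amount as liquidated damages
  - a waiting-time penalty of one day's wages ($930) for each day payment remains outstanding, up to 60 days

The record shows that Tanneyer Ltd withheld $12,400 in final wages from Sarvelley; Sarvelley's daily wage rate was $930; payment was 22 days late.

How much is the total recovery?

$45,260

Liquidated damages (equal amount): $12,400
Penalty days: min(22, 60) = 22
Waiting-time penalty: 22 × $930 = $20,460
Total award: $12,400 + $12,400 + $20,460 = $45,260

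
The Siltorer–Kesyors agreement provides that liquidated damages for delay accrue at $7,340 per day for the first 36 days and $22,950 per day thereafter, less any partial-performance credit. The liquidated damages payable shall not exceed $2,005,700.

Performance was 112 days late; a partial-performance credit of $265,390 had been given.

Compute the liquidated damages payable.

First 36 days: 36 × $7,340 = $264,240
Remaining days: (112 − 36) × $22,950 = $1,744,200
Accrued per-day damages: $264,240 + $1,744,200 = $2,008,440
Less partial-performance credit: $2,008,440 − $265,390 = $1,743,050
Cap at $2,005,700: $1,743,050 is within the cap, no reduction.

$1,743,050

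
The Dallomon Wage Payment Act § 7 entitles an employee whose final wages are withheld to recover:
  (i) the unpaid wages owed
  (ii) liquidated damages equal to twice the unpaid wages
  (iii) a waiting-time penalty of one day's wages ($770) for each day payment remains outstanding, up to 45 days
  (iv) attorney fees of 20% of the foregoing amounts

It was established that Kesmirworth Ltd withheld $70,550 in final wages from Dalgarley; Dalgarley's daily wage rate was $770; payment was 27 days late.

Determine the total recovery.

Total award: $278,928

Doubled: 2 × $70,550 = $141,100
Penalty days: min(27, 45) = 27
Waiting-time penalty: 27 × $770 = $20,790
Subtotal: $70,550 + $141,100 + $20,790 = $232,440
Attorney fees: 20% of $232,440 = $46,488
Total award: $232,440 + $46,488 = $278,928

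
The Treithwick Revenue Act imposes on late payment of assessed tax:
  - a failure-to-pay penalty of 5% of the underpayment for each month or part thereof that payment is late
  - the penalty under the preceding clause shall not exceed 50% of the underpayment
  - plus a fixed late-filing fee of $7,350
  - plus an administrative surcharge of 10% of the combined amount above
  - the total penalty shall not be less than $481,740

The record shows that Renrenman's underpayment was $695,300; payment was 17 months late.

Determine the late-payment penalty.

$481,740

Accrued rate: 5% × 17 = 85%, capped at 50% → 50%
Failure-to-pay penalty: 50% of $695,300 = $347,650
Penalty before surcharge: $347,650 + $7,350 = $355,000
Administrative surcharge: 10% of $355,000 = $35,500
Total penalty: $355,000 + $35,500 = $390,500
Minimum $481,740: $390,500 is below the minimum → $481,740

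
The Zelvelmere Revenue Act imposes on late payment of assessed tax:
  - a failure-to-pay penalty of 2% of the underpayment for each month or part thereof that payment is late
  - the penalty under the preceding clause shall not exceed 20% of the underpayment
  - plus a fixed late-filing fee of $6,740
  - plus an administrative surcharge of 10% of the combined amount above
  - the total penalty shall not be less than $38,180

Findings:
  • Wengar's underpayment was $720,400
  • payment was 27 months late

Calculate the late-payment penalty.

Accrued rate: 2% × 27 = 54%, capped at 20% → 20%
Failure-to-pay penalty: 20% of $720,400 = $144,080
Penalty before surcharge: $144,080 + $6,740 = $150,820
Administrative surcharge: 10% of $150,820 = $15,082
Total penalty: $150,820 + $15,082 = $165,902
Minimum $38,180: $165,902 meets the minimum, no increase.

$165,902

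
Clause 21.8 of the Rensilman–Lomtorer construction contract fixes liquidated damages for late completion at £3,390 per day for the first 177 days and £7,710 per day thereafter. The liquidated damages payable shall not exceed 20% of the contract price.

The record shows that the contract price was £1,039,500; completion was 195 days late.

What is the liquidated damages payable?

First 177 days: 177 × £3,390 = £600,030
Remaining days: (195 − 177) × £7,710 = £138,780
Accrued per-day damages: £600,030 + £138,780 = £738,810
Cap: 20% of £1,039,500 = £207,900
Cap at £207,900: £738,810 exceeds the cap → £207,900

£207,900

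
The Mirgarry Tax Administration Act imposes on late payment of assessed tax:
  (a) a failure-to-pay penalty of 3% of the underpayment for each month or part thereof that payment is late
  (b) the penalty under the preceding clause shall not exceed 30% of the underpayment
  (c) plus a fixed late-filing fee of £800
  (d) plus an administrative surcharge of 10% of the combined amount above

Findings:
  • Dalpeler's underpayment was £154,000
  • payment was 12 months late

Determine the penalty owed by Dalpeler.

Accrued rate: 3% × 12 = 36%, capped at 30% → 30%
Failure-to-pay penalty: 30% of £154,000 = £46,200
Penalty before surcharge: £46,200 + £800 = £47,000
Administrative surcharge: 10% of £47,000 = £4,700
Total penalty: £47,000 + £4,700 = £51,700

£51,700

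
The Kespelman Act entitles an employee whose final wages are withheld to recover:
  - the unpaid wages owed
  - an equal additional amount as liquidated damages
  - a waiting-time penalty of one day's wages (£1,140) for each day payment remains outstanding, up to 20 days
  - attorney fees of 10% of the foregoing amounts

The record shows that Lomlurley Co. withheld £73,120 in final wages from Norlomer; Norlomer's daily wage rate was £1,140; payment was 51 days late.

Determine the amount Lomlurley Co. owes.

Liquidated damages (equal amount): £73,120
Penalty days: min(51, 20) = 20
Waiting-time penalty: 20 × £1,140 = £22,800
Subtotal: £73,120 + £73,120 + £22,800 = £169,040
Attorney fees: 10% of £169,040 = £16,904
Total award: £169,040 + £16,904 = £185,944

Total award: £185,944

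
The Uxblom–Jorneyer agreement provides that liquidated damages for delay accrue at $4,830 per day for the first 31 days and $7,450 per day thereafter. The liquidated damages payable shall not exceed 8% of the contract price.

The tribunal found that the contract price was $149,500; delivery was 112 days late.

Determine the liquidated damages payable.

First 31 days: 31 × $4,830 = $149,730
Remaining days: (112 − 31) × $7,450 = $603,450
Accrued per-day damages: $149,730 + $603,450 = $753,180
Cap: 8% of $149,500 = $11,960
Cap at $11,960: $753,180 exceeds the cap → $11,960

$11,960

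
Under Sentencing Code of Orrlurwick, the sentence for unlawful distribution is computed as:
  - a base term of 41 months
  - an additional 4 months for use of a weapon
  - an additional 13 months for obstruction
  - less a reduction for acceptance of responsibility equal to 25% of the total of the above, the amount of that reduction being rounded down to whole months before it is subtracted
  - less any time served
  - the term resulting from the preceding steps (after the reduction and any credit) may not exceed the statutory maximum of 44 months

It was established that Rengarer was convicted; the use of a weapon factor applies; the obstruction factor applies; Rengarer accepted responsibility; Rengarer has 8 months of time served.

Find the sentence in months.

Use of a weapon enhancement: +4 months
Obstruction enhancement: +13 months
Adjusted term: 41 months + 4 months + 13 months = 58 months
Acceptance of responsibility reduction: 25% of 58 months = 14 months (rounded down)
After reduction: 58 − 14 = 44 months
Less time served: 44 months − 8 months = 36 months
Cap at 44 months: 36 months is within the cap, no reduction.

36 months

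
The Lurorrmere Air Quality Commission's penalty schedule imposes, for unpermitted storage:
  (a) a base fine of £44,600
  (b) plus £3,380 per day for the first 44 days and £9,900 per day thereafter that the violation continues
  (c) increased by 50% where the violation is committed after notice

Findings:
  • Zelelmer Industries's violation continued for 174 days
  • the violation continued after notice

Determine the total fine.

£2,220,480

First 44 days: 44 × £3,380 = £148,720
Remaining days: (174 − 44) × £9,900 = £1,287,000
Per-day component: £148,720 + £1,287,000 = £1,435,720
Base plus per-day: £44,600 + £1,435,720 = £1,480,320
Enhancement: 50% of £1,480,320 = £740,160
Enhanced fine: £1,480,320 + £740,160 = £2,220,480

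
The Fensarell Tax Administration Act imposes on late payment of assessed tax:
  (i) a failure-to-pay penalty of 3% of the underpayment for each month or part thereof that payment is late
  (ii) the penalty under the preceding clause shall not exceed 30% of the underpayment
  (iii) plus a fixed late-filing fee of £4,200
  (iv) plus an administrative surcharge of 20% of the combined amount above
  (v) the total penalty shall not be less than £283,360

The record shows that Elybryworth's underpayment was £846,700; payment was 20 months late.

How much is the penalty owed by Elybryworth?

£309,852

Accrued rate: 3% × 20 = 60%, capped at 30% → 30%
Failure-to-pay penalty: 30% of £846,700 = £254,010
Penalty before surcharge: £254,010 + £4,200 = £258,210
Administrative surcharge: 20% of £258,210 = £51,642
Total penalty: £258,210 + £51,642 = £309,852
Minimum £283,360: £309,852 meets the minimum, no increase.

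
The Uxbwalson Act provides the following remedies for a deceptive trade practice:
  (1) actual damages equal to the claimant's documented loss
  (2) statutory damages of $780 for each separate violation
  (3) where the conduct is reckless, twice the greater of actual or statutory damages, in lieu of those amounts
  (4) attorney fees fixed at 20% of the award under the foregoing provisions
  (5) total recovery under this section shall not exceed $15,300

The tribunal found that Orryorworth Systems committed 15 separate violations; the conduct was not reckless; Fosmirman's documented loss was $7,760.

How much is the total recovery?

$15,300

Statutory damages: 15 × $780 = $11,700
Conduct not reckless: the in-lieu enhancement does not apply.
Actual plus statutory damages: $7,760 + $11,700 = $19,460
Attorney fees: 20% of $19,460 = $3,892
Total before cap: $19,460 + $3,892 = $23,352
Cap at $15,300: $23,352 exceeds the cap → $15,300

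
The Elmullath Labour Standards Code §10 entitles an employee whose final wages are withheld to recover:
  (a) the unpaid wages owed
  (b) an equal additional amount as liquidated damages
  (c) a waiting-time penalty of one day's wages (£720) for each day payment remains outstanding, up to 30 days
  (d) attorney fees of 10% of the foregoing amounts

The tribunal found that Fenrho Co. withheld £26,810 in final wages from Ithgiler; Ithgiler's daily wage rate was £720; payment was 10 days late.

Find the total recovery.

£66,902

Liquidated damages (equal amount): £26,810
Penalty days: min(10, 30) = 10
Waiting-time penalty: 10 × £720 = £7,200
Subtotal: £26,810 + £26,810 + £7,200 = £60,820
Attorney fees: 10% of £60,820 = £6,082
Total award: £60,820 + £6,082 = £66,902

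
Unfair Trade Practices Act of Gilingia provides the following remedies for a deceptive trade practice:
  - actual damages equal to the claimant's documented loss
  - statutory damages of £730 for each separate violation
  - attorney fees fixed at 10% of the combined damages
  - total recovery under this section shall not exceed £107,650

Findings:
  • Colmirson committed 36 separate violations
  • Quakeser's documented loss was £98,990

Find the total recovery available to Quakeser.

£107,650

Statutory damages: 36 × £730 = £26,280
Combined damages: £98,990 + £26,280 = £125,270
Attorney fees: 10% of £125,270 = £12,527
Total before cap: £125,270 + £12,527 = £137,797
Cap at £107,650: £137,797 exceeds the cap → £107,650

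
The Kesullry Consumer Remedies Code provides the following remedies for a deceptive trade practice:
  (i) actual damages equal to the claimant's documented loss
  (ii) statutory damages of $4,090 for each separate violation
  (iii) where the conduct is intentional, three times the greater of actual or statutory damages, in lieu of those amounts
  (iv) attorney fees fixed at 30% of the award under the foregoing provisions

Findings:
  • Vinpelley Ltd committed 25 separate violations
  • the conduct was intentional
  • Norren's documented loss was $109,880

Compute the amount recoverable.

Statutory damages: 25 × $4,090 = $102,250
Greater of actual damages ($109,880) or statutory damages ($102,250): $109,880
Trebled: 3 × $109,880 = $329,640
Attorney fees: 30% of $329,640 = $98,892
Total recovery: $329,640 + $98,892 = $428,532

$428,532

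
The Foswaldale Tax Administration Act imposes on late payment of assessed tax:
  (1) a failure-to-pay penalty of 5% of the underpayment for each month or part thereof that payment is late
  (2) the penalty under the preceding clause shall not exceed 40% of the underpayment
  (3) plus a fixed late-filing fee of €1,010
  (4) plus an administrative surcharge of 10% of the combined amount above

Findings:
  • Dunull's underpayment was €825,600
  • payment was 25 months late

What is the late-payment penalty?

Accrued rate: 5% × 25 = 125%, capped at 40% → 40%
Failure-to-pay penalty: 40% of €825,600 = €330,240
Penalty before surcharge: €330,240 + €1,010 = €331,250
Administrative surcharge: 10% of €331,250 = €33,125
Total penalty: €331,250 + €33,125 = €364,375

€364,375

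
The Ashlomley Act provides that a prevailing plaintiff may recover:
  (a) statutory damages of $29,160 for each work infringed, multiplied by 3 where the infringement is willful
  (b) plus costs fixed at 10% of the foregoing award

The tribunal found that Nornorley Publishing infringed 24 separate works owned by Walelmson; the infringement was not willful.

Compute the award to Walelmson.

Statutory damages: 24 × $29,160 = $699,840
Infringement not willful: no ×3 enhancement.
Costs: 10% of $699,840 = $69,984
Award plus costs: $699,840 + $69,984 = $769,824

Award: $769,824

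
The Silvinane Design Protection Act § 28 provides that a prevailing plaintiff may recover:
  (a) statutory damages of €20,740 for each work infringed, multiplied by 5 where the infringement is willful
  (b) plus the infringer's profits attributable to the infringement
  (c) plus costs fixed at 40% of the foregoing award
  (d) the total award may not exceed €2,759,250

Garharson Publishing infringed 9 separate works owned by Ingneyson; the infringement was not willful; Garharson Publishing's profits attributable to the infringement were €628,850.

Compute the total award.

Statutory damages: 9 × €20,740 = €186,660
Infringement not willful: no ×5 enhancement.
Combined award: €186,660 + €628,850 = €815,510
Costs: 40% of €815,510 = €326,204
Award plus costs: €815,510 + €326,204 = €1,141,714
Cap at €2,759,250: €1,141,714 is within the cap, no reduction.

€1,141,714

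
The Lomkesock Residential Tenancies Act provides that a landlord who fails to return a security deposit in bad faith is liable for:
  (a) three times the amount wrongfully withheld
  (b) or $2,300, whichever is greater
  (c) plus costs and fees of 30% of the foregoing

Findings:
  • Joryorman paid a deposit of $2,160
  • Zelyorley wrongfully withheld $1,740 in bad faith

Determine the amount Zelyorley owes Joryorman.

$6,786

Trebled: 3 × $1,740 = $5,220
Minimum $2,300: $5,220 meets the minimum, no increase.
Costs and fees: 30% of $5,220 = $1,566
Total recovery: $5,220 + $1,566 = $6,786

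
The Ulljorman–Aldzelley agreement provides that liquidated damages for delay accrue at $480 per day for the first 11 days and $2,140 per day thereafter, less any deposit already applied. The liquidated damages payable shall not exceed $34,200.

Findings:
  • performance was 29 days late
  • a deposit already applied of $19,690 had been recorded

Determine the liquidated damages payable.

$24,110

First 11 days: 11 × $480 = $5,280
Remaining days: (29 − 11) × $2,140 = $38,520
Accrued per-day damages: $5,280 + $38,520 = $43,800
Less deposit already applied: $43,800 − $19,690 = $24,110
Cap at $34,200: $24,110 is within the cap, no reduction.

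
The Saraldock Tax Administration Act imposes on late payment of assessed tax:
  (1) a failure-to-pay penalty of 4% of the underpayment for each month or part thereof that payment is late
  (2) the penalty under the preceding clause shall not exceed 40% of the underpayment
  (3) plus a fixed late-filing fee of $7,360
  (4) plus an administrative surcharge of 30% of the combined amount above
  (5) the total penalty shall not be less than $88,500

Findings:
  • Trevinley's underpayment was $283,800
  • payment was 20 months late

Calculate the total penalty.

Accrued rate: 4% × 20 = 80%, capped at 40% → 40%
Failure-to-pay penalty: 40% of $283,800 = $113,520
Penalty before surcharge: $113,520 + $7,360 = $120,880
Administrative surcharge: 30% of $120,880 = $36,264
Total penalty: $120,880 + $36,264 = $157,144
Minimum $88,500: $157,144 meets the minimum, no increase.

Penalty: $157,144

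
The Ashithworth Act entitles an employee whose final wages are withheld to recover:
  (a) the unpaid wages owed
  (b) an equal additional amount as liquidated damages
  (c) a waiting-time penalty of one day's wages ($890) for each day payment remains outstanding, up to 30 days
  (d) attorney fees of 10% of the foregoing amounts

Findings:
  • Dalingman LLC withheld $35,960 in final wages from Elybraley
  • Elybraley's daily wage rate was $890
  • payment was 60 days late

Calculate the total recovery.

Total award: $108,482

Liquidated damages (equal amount): $35,960
Penalty days: min(60, 30) = 30
Waiting-time penalty: 30 × $890 = $26,700
Subtotal: $35,960 + $35,960 + $26,700 = $98,620
Attorney fees: 10% of $98,620 = $9,862
Total award: $98,620 + $9,862 = $108,482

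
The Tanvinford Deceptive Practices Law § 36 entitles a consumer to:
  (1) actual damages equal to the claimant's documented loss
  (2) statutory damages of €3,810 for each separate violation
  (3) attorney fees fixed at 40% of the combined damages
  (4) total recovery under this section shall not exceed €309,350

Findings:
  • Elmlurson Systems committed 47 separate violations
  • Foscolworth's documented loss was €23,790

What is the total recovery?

€284,004

Statutory damages: 47 × €3,810 = €179,070
Combined damages: €23,790 + €179,070 = €202,860
Attorney fees: 40% of €202,860 = €81,144
Total before cap: €202,860 + €81,144 = €284,004
Cap at €309,350: €284,004 is within the cap, no reduction.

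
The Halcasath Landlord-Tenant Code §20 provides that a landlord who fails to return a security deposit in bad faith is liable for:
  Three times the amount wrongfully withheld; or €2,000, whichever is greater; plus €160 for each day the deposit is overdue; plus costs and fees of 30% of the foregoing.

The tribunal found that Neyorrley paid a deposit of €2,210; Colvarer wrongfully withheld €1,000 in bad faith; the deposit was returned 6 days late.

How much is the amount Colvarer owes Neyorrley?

€5,148

Trebled: 3 × €1,000 = €3,000
Minimum €2,000: €3,000 meets the minimum, no increase.
Late-return penalty: 6 × €160 = €960
Damages plus late penalty: €3,000 + €960 = €3,960
Costs and fees: 30% of €3,960 = €1,188
Total recovery: €3,960 + €1,188 = €5,148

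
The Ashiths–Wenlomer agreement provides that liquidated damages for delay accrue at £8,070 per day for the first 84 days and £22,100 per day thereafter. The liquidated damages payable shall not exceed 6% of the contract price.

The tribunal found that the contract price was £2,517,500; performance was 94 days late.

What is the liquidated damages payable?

First 84 days: 84 × £8,070 = £677,880
Remaining days: (94 − 84) × £22,100 = £221,000
Accrued per-day damages: £677,880 + £221,000 = £898,880
Cap: 6% of £2,517,500 = £151,050
Cap at £151,050: £898,880 exceeds the cap → £151,050

£151,050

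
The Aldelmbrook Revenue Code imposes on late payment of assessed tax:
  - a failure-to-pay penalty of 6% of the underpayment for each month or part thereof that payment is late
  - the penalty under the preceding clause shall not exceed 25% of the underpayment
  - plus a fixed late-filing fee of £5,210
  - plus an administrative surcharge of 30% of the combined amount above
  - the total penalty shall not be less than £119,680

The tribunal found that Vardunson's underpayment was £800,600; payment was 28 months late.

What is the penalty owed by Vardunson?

£266,968

Accrued rate: 6% × 28 = 168%, capped at 25% → 25%
Failure-to-pay penalty: 25% of £800,600 = £200,150
Penalty before surcharge: £200,150 + £5,210 = £205,360
Administrative surcharge: 30% of £205,360 = £61,608
Total penalty: £205,360 + £61,608 = £266,968
Minimum £119,680: £266,968 meets the minimum, no increase.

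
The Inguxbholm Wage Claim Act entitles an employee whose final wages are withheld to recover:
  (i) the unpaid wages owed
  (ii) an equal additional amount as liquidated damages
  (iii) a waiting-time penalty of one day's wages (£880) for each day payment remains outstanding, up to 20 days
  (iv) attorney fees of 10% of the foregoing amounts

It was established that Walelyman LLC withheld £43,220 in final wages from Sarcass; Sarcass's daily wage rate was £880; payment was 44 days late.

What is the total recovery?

£114,444

Liquidated damages (equal amount): £43,220
Penalty days: min(44, 20) = 20
Waiting-time penalty: 20 × £880 = £17,600
Subtotal: £43,220 + £43,220 + £17,600 = £104,040
Attorney fees: 10% of £104,040 = £10,404
Total award: £104,040 + £10,404 = £114,444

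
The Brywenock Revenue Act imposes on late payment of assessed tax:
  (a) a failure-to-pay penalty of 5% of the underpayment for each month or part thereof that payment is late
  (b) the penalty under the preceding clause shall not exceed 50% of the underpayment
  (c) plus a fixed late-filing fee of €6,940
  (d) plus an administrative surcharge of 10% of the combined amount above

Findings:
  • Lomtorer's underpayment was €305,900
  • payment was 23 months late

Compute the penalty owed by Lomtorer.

€175,879

Accrued rate: 5% × 23 = 115%, capped at 50% → 50%
Failure-to-pay penalty: 50% of €305,900 = €152,950
Penalty before surcharge: €152,950 + €6,940 = €159,890
Administrative surcharge: 10% of €159,890 = €15,989
Total penalty: €159,890 + €15,989 = €175,879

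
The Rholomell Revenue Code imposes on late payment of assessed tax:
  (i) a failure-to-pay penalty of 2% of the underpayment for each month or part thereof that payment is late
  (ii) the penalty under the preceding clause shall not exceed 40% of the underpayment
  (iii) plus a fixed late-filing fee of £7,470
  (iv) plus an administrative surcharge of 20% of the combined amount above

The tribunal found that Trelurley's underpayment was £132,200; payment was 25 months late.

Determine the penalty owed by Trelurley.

Accrued rate: 2% × 25 = 50%, capped at 40% → 40%
Failure-to-pay penalty: 40% of £132,200 = £52,880
Penalty before surcharge: £52,880 + £7,470 = £60,350
Administrative surcharge: 20% of £60,350 = £12,070
Total penalty: £60,350 + £12,070 = £72,420

Penalty: £72,420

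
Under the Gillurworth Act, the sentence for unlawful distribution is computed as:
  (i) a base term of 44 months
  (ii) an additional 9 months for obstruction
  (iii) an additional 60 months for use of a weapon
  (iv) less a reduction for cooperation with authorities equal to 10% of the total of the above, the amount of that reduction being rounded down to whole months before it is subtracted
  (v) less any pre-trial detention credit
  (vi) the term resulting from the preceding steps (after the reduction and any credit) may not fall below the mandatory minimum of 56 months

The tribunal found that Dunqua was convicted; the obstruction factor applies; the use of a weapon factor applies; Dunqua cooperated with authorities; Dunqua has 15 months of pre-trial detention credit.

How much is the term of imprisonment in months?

Obstruction enhancement: +9 months
Use of a weapon enhancement: +60 months
Adjusted term: 44 months + 9 months + 60 months = 113 months
Cooperation with authorities reduction: 10% of 113 months = 11 months (rounded down)
After reduction: 113 − 11 = 102 months
Less pre-trial detention credit: 102 months − 15 months = 87 months
Minimum 56 months: 87 months meets the minimum, no increase.

87 months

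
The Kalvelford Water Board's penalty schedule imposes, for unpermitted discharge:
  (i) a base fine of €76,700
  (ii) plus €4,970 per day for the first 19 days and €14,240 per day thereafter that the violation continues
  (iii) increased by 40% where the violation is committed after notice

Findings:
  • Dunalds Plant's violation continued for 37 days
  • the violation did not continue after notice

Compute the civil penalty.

€427,450

First 19 days: 19 × €4,970 = €94,430
Remaining days: (37 − 19) × €14,240 = €256,320
Per-day component: €94,430 + €256,320 = €350,750
Base plus per-day: €76,700 + €350,750 = €427,450
The violation did not continue after notice: no 40% increase.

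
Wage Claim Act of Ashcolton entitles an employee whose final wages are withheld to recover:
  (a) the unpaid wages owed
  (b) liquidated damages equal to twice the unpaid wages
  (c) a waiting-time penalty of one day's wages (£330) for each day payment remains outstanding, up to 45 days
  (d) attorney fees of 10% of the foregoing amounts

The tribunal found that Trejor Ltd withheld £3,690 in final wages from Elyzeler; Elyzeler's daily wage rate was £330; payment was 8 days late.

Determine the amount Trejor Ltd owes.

Doubled: 2 × £3,690 = £7,380
Penalty days: min(8, 45) = 8
Waiting-time penalty: 8 × £330 = £2,640
Subtotal: £3,690 + £7,380 + £2,640 = £13,710
Attorney fees: 10% of £13,710 = £1,371
Total award: £13,710 + £1,371 = £15,081

£15,081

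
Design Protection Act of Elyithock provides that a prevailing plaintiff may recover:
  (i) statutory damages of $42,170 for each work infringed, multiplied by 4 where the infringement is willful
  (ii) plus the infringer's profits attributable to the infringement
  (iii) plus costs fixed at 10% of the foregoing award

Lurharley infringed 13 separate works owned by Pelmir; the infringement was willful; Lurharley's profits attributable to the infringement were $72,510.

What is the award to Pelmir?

Award: $2,491,885

Statutory damages: 13 × $42,170 = $548,210
Multiplied by 4: 4 × $548,210 = $2,192,840
Combined award: $2,192,840 + $72,510 = $2,265,350
Costs: 10% of $2,265,350 = $226,535
Award plus costs: $2,265,350 + $226,535 = $2,491,885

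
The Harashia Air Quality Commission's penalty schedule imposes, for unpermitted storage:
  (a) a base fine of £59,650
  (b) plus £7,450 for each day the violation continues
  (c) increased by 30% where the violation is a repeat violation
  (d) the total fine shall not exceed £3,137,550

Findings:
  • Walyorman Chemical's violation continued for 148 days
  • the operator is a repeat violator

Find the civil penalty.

Per-day component: 148 × £7,450 = £1,102,600
Base plus per-day: £59,650 + £1,102,600 = £1,162,250
Enhancement: 30% of £1,162,250 = £348,675
Enhanced fine: £1,162,250 + £348,675 = £1,510,925
Cap at £3,137,550: £1,510,925 is within the cap, no reduction.

£1,510,925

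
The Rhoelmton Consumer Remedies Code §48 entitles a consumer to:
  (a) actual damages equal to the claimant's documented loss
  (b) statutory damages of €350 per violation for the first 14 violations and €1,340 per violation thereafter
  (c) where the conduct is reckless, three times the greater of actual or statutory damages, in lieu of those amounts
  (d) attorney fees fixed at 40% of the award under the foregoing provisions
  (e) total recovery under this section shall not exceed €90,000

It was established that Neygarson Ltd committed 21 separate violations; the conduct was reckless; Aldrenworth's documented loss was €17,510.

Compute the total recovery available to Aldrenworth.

First 14 violations: 14 × €350 = €4,900
Remaining violations: (21 − 14) × €1,340 = €9,380
Statutory damages: €4,900 + €9,380 = €14,280
Greater of actual damages (€17,510) or statutory damages (€14,280): €17,510
Trebled: 3 × €17,510 = €52,530
Attorney fees: 40% of €52,530 = €21,012
Total before cap: €52,530 + €21,012 = €73,542
Cap at €90,000: €73,542 is within the cap, no reduction.

Total recovery: €73,542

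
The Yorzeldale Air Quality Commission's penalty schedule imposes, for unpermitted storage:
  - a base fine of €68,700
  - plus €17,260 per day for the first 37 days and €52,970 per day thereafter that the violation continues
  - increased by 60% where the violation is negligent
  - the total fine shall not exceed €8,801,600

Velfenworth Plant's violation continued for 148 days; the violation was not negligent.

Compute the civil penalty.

First 37 days: 37 × €17,260 = €638,620
Remaining days: (148 − 37) × €52,970 = €5,879,670
Per-day component: €638,620 + €5,879,670 = €6,518,290
Base plus per-day: €68,700 + €6,518,290 = €6,586,990
The violation was not negligent: no 60% increase.
Cap at €8,801,600: €6,586,990 is within the cap, no reduction.

€6,586,990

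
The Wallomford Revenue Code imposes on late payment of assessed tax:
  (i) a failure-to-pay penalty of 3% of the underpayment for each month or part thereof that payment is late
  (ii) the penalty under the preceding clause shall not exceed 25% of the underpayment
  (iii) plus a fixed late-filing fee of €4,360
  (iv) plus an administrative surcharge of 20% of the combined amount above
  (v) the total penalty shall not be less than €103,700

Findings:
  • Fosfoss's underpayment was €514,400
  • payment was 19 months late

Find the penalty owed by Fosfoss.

Penalty: €159,552

Accrued rate: 3% × 19 = 57%, capped at 25% → 25%
Failure-to-pay penalty: 25% of €514,400 = €128,600
Penalty before surcharge: €128,600 + €4,360 = €132,960
Administrative surcharge: 20% of €132,960 = €26,592
Total penalty: €132,960 + €26,592 = €159,552
Minimum €103,700: €159,552 meets the minimum, no increase.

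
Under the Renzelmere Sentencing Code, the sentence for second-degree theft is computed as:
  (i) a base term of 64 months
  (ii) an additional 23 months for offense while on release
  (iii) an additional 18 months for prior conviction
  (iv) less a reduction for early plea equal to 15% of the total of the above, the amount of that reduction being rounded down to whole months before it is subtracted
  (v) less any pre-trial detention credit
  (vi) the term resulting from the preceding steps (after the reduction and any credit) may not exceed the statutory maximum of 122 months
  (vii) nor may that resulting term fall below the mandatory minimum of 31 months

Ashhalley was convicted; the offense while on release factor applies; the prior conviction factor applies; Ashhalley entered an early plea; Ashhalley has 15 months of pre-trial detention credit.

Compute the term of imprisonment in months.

Offense while on release enhancement: +23 months
Prior conviction enhancement: +18 months
Adjusted term: 64 months + 23 months + 18 months = 105 months
Early plea reduction: 15% of 105 months = 15 months (rounded down)
After reduction: 105 − 15 = 90 months
Less pre-trial detention credit: 90 months − 15 months = 75 months
Cap at 122 months: 75 months is within the cap, no reduction.
Minimum 31 months: 75 months meets the minimum, no increase.

75 months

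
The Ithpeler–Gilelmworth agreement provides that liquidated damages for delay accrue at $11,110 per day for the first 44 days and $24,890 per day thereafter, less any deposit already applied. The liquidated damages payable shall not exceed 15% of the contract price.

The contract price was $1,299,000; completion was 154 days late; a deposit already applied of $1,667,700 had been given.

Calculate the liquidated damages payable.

Liquidated damages: $194,850

First 44 days: 44 × $11,110 = $488,840
Remaining days: (154 − 44) × $24,890 = $2,737,900
Accrued per-day damages: $488,840 + $2,737,900 = $3,226,740
Less deposit already applied: $3,226,740 − $1,667,700 = $1,559,040
Cap: 15% of $1,299,000 = $194,850
Cap at $194,850: $1,559,040 exceeds the cap → $194,850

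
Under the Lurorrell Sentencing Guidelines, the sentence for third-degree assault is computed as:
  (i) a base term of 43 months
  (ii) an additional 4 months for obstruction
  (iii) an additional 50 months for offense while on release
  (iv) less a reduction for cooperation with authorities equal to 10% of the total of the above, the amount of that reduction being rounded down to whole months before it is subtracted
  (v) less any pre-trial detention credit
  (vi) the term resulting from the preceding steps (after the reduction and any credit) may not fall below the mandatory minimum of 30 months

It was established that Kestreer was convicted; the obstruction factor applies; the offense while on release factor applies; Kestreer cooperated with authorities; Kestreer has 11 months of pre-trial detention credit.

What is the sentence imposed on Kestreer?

Obstruction enhancement: +4 months
Offense while on release enhancement: +50 months
Adjusted term: 43 months + 4 months + 50 months = 97 months
Cooperation with authorities reduction: 10% of 97 months = 9 months (rounded down)
After reduction: 97 − 9 = 88 months
Less pre-trial detention credit: 88 months − 11 months = 77 months
Minimum 30 months: 77 months meets the minimum, no increase.

77 months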